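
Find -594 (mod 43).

8

-594 = -14·43 + 8, so -594 ≡ 8 (mod 43).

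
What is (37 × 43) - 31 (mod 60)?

37 × 43 = 1591 ≡ 31 (mod 60)
31 - 31 = 0

0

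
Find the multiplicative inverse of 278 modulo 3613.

13

3613 = 12×278 + 277
278 = 1×277 + 1
277 = 277×1 + 0
gcd(278, 3613) = 1, so the inverse exists.
Back-substitute for 1:
1 = 1×278 − 1×277
  = −1×3613 + 13×278
So 278⁻¹ ≡ 13 (mod 3613).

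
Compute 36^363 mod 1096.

1088

363 in binary is 101101011, i.e. 363 = 256 + 64 + 32 + 8 + 2 + 1.
36^1 ≡ 36 (mod 1096)
36^2 ≡ 36^2 = 1296 ≡ 200 (mod 1096)
36^4 ≡ 200^2 = 40000 ≡ 544 (mod 1096)
36^8 ≡ 544^2 = 295936 ≡ 16 (mod 1096)
36^16 ≡ 16^2 = 256 (mod 1096)
36^32 ≡ 256^2 = 65536 ≡ 872 (mod 1096)
36^64 ≡ 872^2 = 760384 ≡ 856 (mod 1096)
36^128 ≡ 856^2 = 732736 ≡ 608 (mod 1096)
36^256 ≡ 608^2 = 369664 ≡ 312 (mod 1096)
36^363 = 36^256 · 36^64 · 36^32 · 36^8 · 36^2 · 36^1 ≡ 312 · 856 · 872 · 16 · 200 · 36 (mod 1096).
Accumulate the product:
312 · 856 = 267072 ≡ 744
744 · 872 = 648768 ≡ 1032
1032 · 16 = 16512 ≡ 72
72 · 200 = 14400 ≡ 152
152 · 36 = 5472 ≡ 1088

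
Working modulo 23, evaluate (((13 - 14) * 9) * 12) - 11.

13 - 14 = -1 ≡ 22 (mod 23)
22 * 9 = 198 ≡ 14 (mod 23)
14 * 12 = 168 ≡ 7 (mod 23)
7 - 11 = -4 ≡ 19 (mod 23)

19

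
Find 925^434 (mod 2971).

1837

By square-and-multiply:
434 in binary is 110110010, i.e. 434 = 256 + 128 + 32 + 16 + 2.
925^1 ≡ 925 (mod 2971)
925^2 ≡ 925^2 = 855625 ≡ 2948 (mod 2971)
925^4 ≡ 2948^2 = 8690704 ≡ 529 (mod 2971)
925^8 ≡ 529^2 = 279841 ≡ 567 (mod 2971)
925^16 ≡ 567^2 = 321489 ≡ 621 (mod 2971)
925^32 ≡ 621^2 = 385641 ≡ 2382 (mod 2971)
925^64 ≡ 2382^2 = 5673924 ≡ 2285 (mod 2971)
925^128 ≡ 2285^2 = 5221225 ≡ 1178 (mod 2971)
925^256 ≡ 1178^2 = 1387684 ≡ 227 (mod 2971)
925^434 = 925^256 · 925^128 · 925^32 · 925^16 · 925^2 ≡ 227 · 1178 · 2382 · 621 · 2948 (mod 2971).
Accumulate the product:
227 · 1178 = 267406 ≡ 16
16 · 2382 = 38112 ≡ 2460
2460 · 621 = 1527660 ≡ 566
566 · 2948 = 1668568 ≡ 1837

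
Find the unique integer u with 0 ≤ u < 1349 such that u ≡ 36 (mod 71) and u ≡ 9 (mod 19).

959

71⁻¹ mod 19: 71·15 ≡ 1 (mod 19), so 71⁻¹ ≡ 15.
u = 36 + 71·((9 − 36)·15 mod 19) = 36 + 71·13 = 959.
Check: 959 mod 71 = 36, 959 mod 19 = 9. ✓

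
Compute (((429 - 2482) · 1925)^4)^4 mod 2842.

429 - 2482 = -2053 ≡ 789 (mod 2842)
789 · 1925 = 1518825 ≡ 1197 (mod 2842)
(1197)^4 ≡ 1225 (mod 2842)
(1225)^4 ≡ 2401 (mod 2842)

2401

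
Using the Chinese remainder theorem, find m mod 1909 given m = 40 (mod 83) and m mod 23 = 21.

1700

83⁻¹ mod 23: 83*5 ≡ 1 (mod 23), so 83⁻¹ ≡ 5.
m = 40 + 83*((21 − 40)*5 mod 23) = 40 + 83*20 = 1700.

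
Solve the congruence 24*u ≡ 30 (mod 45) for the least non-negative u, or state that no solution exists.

5

gcd(24, 45) = 3, and 3 | 30, so solutions exist.
Divide through by 3: 8*u = 10 (mod 15).
8⁻¹ ≡ 2 (mod 15).
u ≡ 2*10 ≡ 5 (mod 15).
The smallest non-negative solution is u = 5.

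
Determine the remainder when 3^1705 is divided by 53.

1705 in binary is 11010101001, i.e. 1705 = 1024 + 512 + 128 + 32 + 8 + 1.
3^1 ≡ 3 (mod 53)
3^2 ≡ 3^2 = 9 (mod 53)
3^4 ≡ 9^2 = 81 ≡ 28 (mod 53)
3^8 ≡ 28^2 = 784 ≡ 42 (mod 53)
3^16 ≡ 42^2 = 1764 ≡ 15 (mod 53)
3^32 ≡ 15^2 = 225 ≡ 13 (mod 53)
3^64 ≡ 13^2 = 169 ≡ 10 (mod 53)
3^128 ≡ 10^2 = 100 ≡ 47 (mod 53)
3^256 ≡ 47^2 = 2209 ≡ 36 (mod 53)
3^512 ≡ 36^2 = 1296 ≡ 24 (mod 53)
3^1024 ≡ 24^2 = 576 ≡ 46 (mod 53)
3^1705 = 3^1024 × 3^512 × 3^128 × 3^32 × 3^8 × 3^1 ≡ 46 × 24 × 47 × 13 × 42 × 3 (mod 53).
Accumulate the product:
46 × 24 = 1104 ≡ 44
44 × 47 = 2068 ≡ 1
1 × 13 = 13
13 × 42 = 546 ≡ 16
16 × 3 = 48

48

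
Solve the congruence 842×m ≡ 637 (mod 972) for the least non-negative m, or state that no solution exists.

no solution

gcd(842, 972) = 2, and 2 does not divide 637.
So the congruence has no solution.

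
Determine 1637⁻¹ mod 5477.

1616

Apply the Euclidean algorithm and back-substitute:
5477 = 3×1637 + 566
1637 = 2×566 + 505
566 = 1×505 + 61
505 = 8×61 + 17
61 = 3×17 + 10
17 = 1×10 + 7
10 = 1×7 + 3
7 = 2×3 + 1
3 = 3×1 + 0
gcd(1637, 5477) = 1, so the inverse exists.
Back-substitute for 1:
1 = 1×7 − 2×3
  = −2×10 + 3×7
  = 3×17 − 5×10
  = −5×61 + 18×17
  = 18×505 − 149×61
  = −149×566 + 167×505
  = 167×1637 − 483×566
  = −483×5477 + 1616×1637
So 1637⁻¹ ≡ 1616 (mod 5477).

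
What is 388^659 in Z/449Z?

Using repeated squaring:
388^1 ≡ 388 (mod 449)
388^2 ≡ 388^2 = 150544 ≡ 129 (mod 449)
388^4 ≡ 129^2 = 16641 ≡ 28 (mod 449)
388^8 ≡ 28^2 = 784 ≡ 335 (mod 449)
388^16 ≡ 335^2 = 112225 ≡ 424 (mod 449)
388^32 ≡ 424^2 = 179776 ≡ 176 (mod 449)
388^64 ≡ 176^2 = 30976 ≡ 444 (mod 449)
388^128 ≡ 444^2 = 197136 ≡ 25 (mod 449)
388^256 ≡ 25^2 = 625 ≡ 176 (mod 449)
388^512 ≡ 176^2 = 30976 ≡ 444 (mod 449)
388^659 = 388^512 × 388^128 × 388^16 × 388^2 × 388^1 ≡ 444 × 25 × 424 × 129 × 388 (mod 449).
Accumulate the product:
444 × 25 = 11100 ≡ 324
324 × 424 = 137376 ≡ 431
431 × 129 = 55599 ≡ 372
372 × 388 = 144336 ≡ 207

207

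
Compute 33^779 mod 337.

779 in binary is 1100001011, i.e. 779 = 512 + 256 + 8 + 2 + 1.
33^1 ≡ 33 (mod 337)
33^2 ≡ 33^2 = 1089 ≡ 78 (mod 337)
33^4 ≡ 78^2 = 6084 ≡ 18 (mod 337)
33^8 ≡ 18^2 = 324 (mod 337)
33^16 ≡ 324^2 = 104976 ≡ 169 (mod 337)
33^32 ≡ 169^2 = 28561 ≡ 253 (mod 337)
33^64 ≡ 253^2 = 64009 ≡ 316 (mod 337)
33^128 ≡ 316^2 = 99856 ≡ 104 (mod 337)
33^256 ≡ 104^2 = 10816 ≡ 32 (mod 337)
33^512 ≡ 32^2 = 1024 ≡ 13 (mod 337)
33^779 = 33^512 · 33^256 · 33^8 · 33^2 · 33^1 ≡ 13 · 32 · 324 · 78 · 33 (mod 337).
Accumulate the product:
13 · 32 = 416 ≡ 79
79 · 324 = 25596 ≡ 321
321 · 78 = 25038 ≡ 100
100 · 33 = 3300 ≡ 267

267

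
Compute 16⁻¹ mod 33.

By the extended Euclidean algorithm:
33 = 2×16 + 1
16 = 16×1 + 0
gcd(16, 33) = 1, so the inverse exists.
Bézout: 1 = 1×33 − 2×16.
So 16⁻¹ ≡ −2 ≡ 31 (mod 33).

31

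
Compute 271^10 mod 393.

238

By square-and-multiply:
10 in binary is 1010, i.e. 10 = 8 + 2.
271^1 ≡ 271 (mod 393)
271^2 ≡ 271^2 = 73441 ≡ 343 (mod 393)
271^4 ≡ 343^2 = 117649 ≡ 142 (mod 393)
271^8 ≡ 142^2 = 20164 ≡ 121 (mod 393)
271^10 = 271^8 · 271^2 ≡ 121 · 343 (mod 393).
121 · 343 = 41503 ≡ 238 (mod 393).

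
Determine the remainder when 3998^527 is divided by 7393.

3618

Using repeated squaring:
527 in binary is 1000001111, i.e. 527 = 512 + 8 + 4 + 2 + 1.
3998^1 ≡ 3998 (mod 7393)
3998^2 ≡ 3998^2 = 15984004 ≡ 338 (mod 7393)
3998^4 ≡ 338^2 = 114244 ≡ 3349 (mod 7393)
3998^8 ≡ 3349^2 = 11215801 ≡ 620 (mod 7393)
3998^16 ≡ 620^2 = 384400 ≡ 7357 (mod 7393)
3998^32 ≡ 7357^2 = 54125449 ≡ 1296 (mod 7393)
3998^64 ≡ 1296^2 = 1679616 ≡ 1405 (mod 7393)
3998^128 ≡ 1405^2 = 1974025 ≡ 94 (mod 7393)
3998^256 ≡ 94^2 = 8836 ≡ 1443 (mod 7393)
3998^512 ≡ 1443^2 = 2082249 ≡ 4816 (mod 7393)
3998^527 = 3998^512 × 3998^8 × 3998^4 × 3998^2 × 3998^1 ≡ 4816 × 620 × 3349 × 338 × 3998 (mod 7393).
Accumulate the product:
4816 × 620 = 2985920 ≡ 6541
6541 × 3349 = 21905809 ≡ 350
350 × 338 = 118300 ≡ 12
12 × 3998 = 47976 ≡ 3618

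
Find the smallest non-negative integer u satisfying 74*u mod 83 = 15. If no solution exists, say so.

gcd(74, 83) = 1, so a unique solution mod 83 exists.
74⁻¹ ≡ 46 (mod 83).
u ≡ 46*15 ≡ 26 (mod 83).

26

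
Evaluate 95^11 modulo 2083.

11 in binary is 1011, i.e. 11 = 8 + 2 + 1.
95^1 ≡ 95 (mod 2083)
95^2 ≡ 95^2 = 9025 ≡ 693 (mod 2083)
95^4 ≡ 693^2 = 480249 ≡ 1159 (mod 2083)
95^8 ≡ 1159^2 = 1343281 ≡ 1829 (mod 2083)
95^11 = 95^8 * 95^2 * 95^1 ≡ 1829 * 693 * 95 (mod 2083).
Accumulate the product:
1829 * 693 = 1267497 ≡ 1033
1033 * 95 = 98135 ≡ 234

234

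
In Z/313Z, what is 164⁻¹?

By the extended Euclidean algorithm:
313 = 1×164 + 149
164 = 1×149 + 15
149 = 9×15 + 14
15 = 1×14 + 1
14 = 14×1 + 0
gcd(164, 313) = 1, so the inverse exists.
Bézout: 1 = −11×313 + 21×164.
So 164⁻¹ ≡ 21 (mod 313).

21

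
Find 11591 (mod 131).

63

11591 = 88*131 + 63, so 11591 ≡ 63 (mod 131).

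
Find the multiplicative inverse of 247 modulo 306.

Run the extended Euclidean algorithm:
306 = 1*247 + 59
247 = 4*59 + 11
59 = 5*11 + 4
11 = 2*4 + 3
4 = 1*3 + 1
3 = 3*1 + 0
gcd(247, 306) = 1, so the inverse exists.
Bézout: 1 = 67*306 − 83*247.
So 247⁻¹ ≡ −83 ≡ 223 (mod 306).

223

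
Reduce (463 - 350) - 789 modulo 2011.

463 - 350 = 113
113 - 789 = -676 ≡ 1335 (mod 2011)

1335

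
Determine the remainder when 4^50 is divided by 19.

By square-and-multiply:
50 in binary is 110010, i.e. 50 = 32 + 16 + 2.
4^1 ≡ 4 (mod 19)
4^2 ≡ 4^2 = 16 (mod 19)
4^4 ≡ 16^2 = 256 ≡ 9 (mod 19)
4^8 ≡ 9^2 = 81 ≡ 5 (mod 19)
4^16 ≡ 5^2 = 25 ≡ 6 (mod 19)
4^32 ≡ 6^2 = 36 ≡ 17 (mod 19)
4^50 = 4^32 * 4^16 * 4^2 ≡ 17 * 6 * 16 (mod 19).
Accumulate the product:
17 * 6 = 102 ≡ 7
7 * 16 = 112 ≡ 17

17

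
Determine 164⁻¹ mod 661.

661 = 4·164 + 5
164 = 32·5 + 4
5 = 1·4 + 1
4 = 4·1 + 0
gcd(164, 661) = 1, so the inverse exists.
Back-substitute for 1:
1 = 1·5 − 1·4
  = −1·164 + 33·5
  = 33·661 − 133·164
So 164⁻¹ ≡ −133 ≡ 528 (mod 661).

528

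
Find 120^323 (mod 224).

64

Using repeated squaring:
323 in binary is 101000011, i.e. 323 = 256 + 64 + 2 + 1.
120^1 ≡ 120 (mod 224)
120^2 ≡ 120^2 = 14400 ≡ 64 (mod 224)
120^4 ≡ 64^2 = 4096 ≡ 64 (mod 224)
120^8 ≡ 64^2 = 4096 ≡ 64 (mod 224)
120^16 ≡ 64^2 = 4096 ≡ 64 (mod 224)
120^32 ≡ 64^2 = 4096 ≡ 64 (mod 224)
120^64 ≡ 64^2 = 4096 ≡ 64 (mod 224)
120^128 ≡ 64^2 = 4096 ≡ 64 (mod 224)
120^256 ≡ 64^2 = 4096 ≡ 64 (mod 224)
120^323 = 120^256 · 120^64 · 120^2 · 120^1 ≡ 64 · 64 · 64 · 120 (mod 224).
Accumulate the product:
64 · 64 = 4096 ≡ 64
64 · 64 = 4096 ≡ 64
64 · 120 = 7680 ≡ 64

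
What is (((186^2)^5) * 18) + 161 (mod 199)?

(186)^2 ≡ 169 (mod 199)
(169)^5 ≡ 89 (mod 199)
89 * 18 = 1602 ≡ 10 (mod 199)
10 + 161 = 171

171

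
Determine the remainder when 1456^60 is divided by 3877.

60 in binary is 111100, i.e. 60 = 32 + 16 + 8 + 4.
1456^1 ≡ 1456 (mod 3877)
1456^2 ≡ 1456^2 = 2119936 ≡ 3094 (mod 3877)
1456^4 ≡ 3094^2 = 9572836 ≡ 523 (mod 3877)
1456^8 ≡ 523^2 = 273529 ≡ 2139 (mod 3877)
1456^16 ≡ 2139^2 = 4575321 ≡ 461 (mod 3877)
1456^32 ≡ 461^2 = 212521 ≡ 3163 (mod 3877)
1456^60 = 1456^32 * 1456^16 * 1456^8 * 1456^4 ≡ 3163 * 461 * 2139 * 523 (mod 3877).
Accumulate the product:
3163 * 461 = 1458143 ≡ 391
391 * 2139 = 836349 ≡ 2794
2794 * 523 = 1461262 ≡ 3510

3510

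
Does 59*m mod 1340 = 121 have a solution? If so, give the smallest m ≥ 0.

gcd(59, 1340) = 1, so a unique solution mod 1340 exists.
59⁻¹ ≡ 159 (mod 1340).
m ≡ 159*121 ≡ 479 (mod 1340).

479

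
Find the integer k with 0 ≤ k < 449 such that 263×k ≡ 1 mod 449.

Run the extended Euclidean algorithm:
449 = 1·263 + 186
263 = 1·186 + 77
186 = 2·77 + 32
77 = 2·32 + 13
32 = 2·13 + 6
13 = 2·6 + 1
6 = 6·1 + 0
gcd(263, 449) = 1, so the inverse exists.
Bézout: 1 = −41·449 + 70·263.
So 263⁻¹ ≡ 70 (mod 449).

70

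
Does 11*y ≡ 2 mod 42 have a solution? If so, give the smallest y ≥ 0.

gcd(11, 42) = 1, so a unique solution mod 42 exists.
11⁻¹ ≡ 23 (mod 42).
y ≡ 23*2 ≡ 4 (mod 42).

4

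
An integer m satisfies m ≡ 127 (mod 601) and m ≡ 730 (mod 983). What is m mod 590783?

359525

601⁻¹ mod 983: 601*790 ≡ 1 (mod 983), so 601⁻¹ ≡ 790.
m = 127 + 601*((730 − 127)*790 mod 983) = 127 + 601*598 = 359525.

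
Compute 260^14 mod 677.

14 in binary is 1110, i.e. 14 = 8 + 4 + 2.
260^1 ≡ 260 (mod 677)
260^2 ≡ 260^2 = 67600 ≡ 577 (mod 677)
260^4 ≡ 577^2 = 332929 ≡ 522 (mod 677)
260^8 ≡ 522^2 = 272484 ≡ 330 (mod 677)
260^14 = 260^8 * 260^4 * 260^2 ≡ 330 * 522 * 577 (mod 677).
Accumulate the product:
330 * 522 = 172260 ≡ 302
302 * 577 = 174254 ≡ 265

265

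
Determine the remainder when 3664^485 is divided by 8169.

6109

Compute successive squares:
485 in binary is 111100101, i.e. 485 = 256 + 128 + 64 + 32 + 4 + 1.
3664^1 ≡ 3664 (mod 8169)
3664^2 ≡ 3664^2 = 13424896 ≡ 3229 (mod 8169)
3664^4 ≡ 3229^2 = 10426441 ≡ 2797 (mod 8169)
3664^8 ≡ 2797^2 = 7823209 ≡ 5476 (mod 8169)
3664^16 ≡ 5476^2 = 29986576 ≡ 6346 (mod 8169)
3664^32 ≡ 6346^2 = 40271716 ≡ 6715 (mod 8169)
3664^64 ≡ 6715^2 = 45091225 ≡ 6514 (mod 8169)
3664^128 ≡ 6514^2 = 42432196 ≡ 2410 (mod 8169)
3664^256 ≡ 2410^2 = 5808100 ≡ 8110 (mod 8169)
3664^485 = 3664^256 · 3664^128 · 3664^64 · 3664^32 · 3664^4 · 3664^1 ≡ 8110 · 2410 · 6514 · 6715 · 2797 · 3664 (mod 8169).
Accumulate the product:
8110 · 2410 = 19545100 ≡ 4852
4852 · 6514 = 31605928 ≡ 67
67 · 6715 = 449905 ≡ 610
610 · 2797 = 1706170 ≡ 7018
7018 · 3664 = 25713952 ≡ 6109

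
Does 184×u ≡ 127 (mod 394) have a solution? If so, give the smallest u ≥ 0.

gcd(184, 394) = 2, and 2 does not divide 127.
So the congruence has no solution.

no solution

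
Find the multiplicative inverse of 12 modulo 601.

By the extended Euclidean algorithm:
601 = 50×12 + 1
12 = 12×1 + 0
gcd(12, 601) = 1, so the inverse exists.
Bézout: 1 = 1×601 − 50×12.
So 12⁻¹ ≡ −50 ≡ 551 (mod 601).

551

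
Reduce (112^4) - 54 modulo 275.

(112)^4 ≡ 236 (mod 275)
236 - 54 = 182

182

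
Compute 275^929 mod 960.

275

By square-and-multiply:
929 in binary is 1110100001, i.e. 929 = 512 + 256 + 128 + 32 + 1.
275^1 ≡ 275 (mod 960)
275^2 ≡ 275^2 = 75625 ≡ 745 (mod 960)
275^4 ≡ 745^2 = 555025 ≡ 145 (mod 960)
275^8 ≡ 145^2 = 21025 ≡ 865 (mod 960)
275^16 ≡ 865^2 = 748225 ≡ 385 (mod 960)
275^32 ≡ 385^2 = 148225 ≡ 385 (mod 960)
275^64 ≡ 385^2 = 148225 ≡ 385 (mod 960)
275^128 ≡ 385^2 = 148225 ≡ 385 (mod 960)
275^256 ≡ 385^2 = 148225 ≡ 385 (mod 960)
275^512 ≡ 385^2 = 148225 ≡ 385 (mod 960)
275^929 = 275^512 × 275^256 × 275^128 × 275^32 × 275^1 ≡ 385 × 385 × 385 × 385 × 275 (mod 960).
Accumulate the product:
385 × 385 = 148225 ≡ 385
385 × 385 = 148225 ≡ 385
385 × 385 = 148225 ≡ 385
385 × 275 = 105875 ≡ 275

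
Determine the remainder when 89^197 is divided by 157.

By square-and-multiply:
197 in binary is 11000101, i.e. 197 = 128 + 64 + 4 + 1.
89^1 ≡ 89 (mod 157)
89^2 ≡ 89^2 = 7921 ≡ 71 (mod 157)
89^4 ≡ 71^2 = 5041 ≡ 17 (mod 157)
89^8 ≡ 17^2 = 289 ≡ 132 (mod 157)
89^16 ≡ 132^2 = 17424 ≡ 154 (mod 157)
89^32 ≡ 154^2 = 23716 ≡ 9 (mod 157)
89^64 ≡ 9^2 = 81 (mod 157)
89^128 ≡ 81^2 = 6561 ≡ 124 (mod 157)
89^197 = 89^128 × 89^64 × 89^4 × 89^1 ≡ 124 × 81 × 17 × 89 (mod 157).
Accumulate the product:
124 × 81 = 10044 ≡ 153
153 × 17 = 2601 ≡ 89
89 × 89 = 7921 ≡ 71

71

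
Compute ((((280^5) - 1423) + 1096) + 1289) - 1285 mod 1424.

285

(280)^5 ≡ 608 (mod 1424)
608 - 1423 = -815 ≡ 609 (mod 1424)
609 + 1096 = 1705 ≡ 281 (mod 1424)
281 + 1289 = 1570 ≡ 146 (mod 1424)
146 - 1285 = -1139 ≡ 285 (mod 1424)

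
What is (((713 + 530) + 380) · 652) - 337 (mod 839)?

713 + 530 = 1243 ≡ 404 (mod 839)
404 + 380 = 784
784 · 652 = 511168 ≡ 217 (mod 839)
217 - 337 = -120 ≡ 719 (mod 839)

719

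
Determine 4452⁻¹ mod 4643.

By the extended Euclidean algorithm:
4643 = 1×4452 + 191
4452 = 23×191 + 59
191 = 3×59 + 14
59 = 4×14 + 3
14 = 4×3 + 2
3 = 1×2 + 1
2 = 2×1 + 0
gcd(4452, 4643) = 1, so the inverse exists.
Bézout: 1 = −1585×4643 + 1653×4452.
So 4452⁻¹ ≡ 1653 (mod 4643).

1653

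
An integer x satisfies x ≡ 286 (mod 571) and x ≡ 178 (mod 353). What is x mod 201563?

81368

571⁻¹ mod 353: 571×319 ≡ 1 (mod 353), so 571⁻¹ ≡ 319.
x = 286 + 571×((178 − 286)×319 mod 353) = 286 + 571×142 = 81368.
Check: 81368 mod 571 = 286, 81368 mod 353 = 178. ✓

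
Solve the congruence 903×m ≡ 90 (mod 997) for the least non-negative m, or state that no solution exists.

593

gcd(903, 997) = 1, so a unique solution mod 997 exists.
903⁻¹ ≡ 350 (mod 997).
m ≡ 350×90 ≡ 593 (mod 997).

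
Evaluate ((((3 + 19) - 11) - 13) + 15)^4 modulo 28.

1

3 + 19 = 22
22 - 11 = 11
11 - 13 = -2 ≡ 26 (mod 28)
26 + 15 = 41 ≡ 13 (mod 28)
(13)^4 ≡ 1 (mod 28)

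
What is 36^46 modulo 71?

Compute successive squares:
46 in binary is 101110, i.e. 46 = 32 + 8 + 4 + 2.
36^1 ≡ 36 (mod 71)
36^2 ≡ 36^2 = 1296 ≡ 18 (mod 71)
36^4 ≡ 18^2 = 324 ≡ 40 (mod 71)
36^8 ≡ 40^2 = 1600 ≡ 38 (mod 71)
36^16 ≡ 38^2 = 1444 ≡ 24 (mod 71)
36^32 ≡ 24^2 = 576 ≡ 8 (mod 71)
36^46 = 36^32 · 36^8 · 36^4 · 36^2 ≡ 8 · 38 · 40 · 18 (mod 71).
Accumulate the product:
8 · 38 = 304 ≡ 20
20 · 40 = 800 ≡ 19
19 · 18 = 342 ≡ 58

58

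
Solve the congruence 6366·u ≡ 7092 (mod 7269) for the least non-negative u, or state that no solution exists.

gcd(6366, 7269) = 3, and 3 | 7092, so solutions exist.
Divide through by 3: 2122·u mod 2423 = 2364.
2122⁻¹ ≡ 2262 (mod 2423).
u ≡ 2262·2364 ≡ 2230 (mod 2423).
The smallest non-negative solution is u = 2230.

2230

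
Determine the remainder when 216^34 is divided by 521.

11

By square-and-multiply:
34 in binary is 100010, i.e. 34 = 32 + 2.
216^1 ≡ 216 (mod 521)
216^2 ≡ 216^2 = 46656 ≡ 287 (mod 521)
216^4 ≡ 287^2 = 82369 ≡ 51 (mod 521)
216^8 ≡ 51^2 = 2601 ≡ 517 (mod 521)
216^16 ≡ 517^2 = 267289 ≡ 16 (mod 521)
216^32 ≡ 16^2 = 256 (mod 521)
216^34 = 216^32 * 216^2 ≡ 256 * 287 (mod 521).
256 * 287 = 73472 ≡ 11 (mod 521).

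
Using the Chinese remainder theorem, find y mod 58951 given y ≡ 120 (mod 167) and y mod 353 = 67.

167⁻¹ mod 353: 167·260 ≡ 1 (mod 353), so 167⁻¹ ≡ 260.
y = 120 + 167·((67 − 120)·260 mod 353) = 120 + 167·340 = 56900.

56900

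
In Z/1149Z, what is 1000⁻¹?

Run the extended Euclidean algorithm:
1149 = 1×1000 + 149
1000 = 6×149 + 106
149 = 1×106 + 43
106 = 2×43 + 20
43 = 2×20 + 3
20 = 6×3 + 2
3 = 1×2 + 1
2 = 2×1 + 0
gcd(1000, 1149) = 1, so the inverse exists.
Bézout: 1 = 349×1149 − 401×1000.
So 1000⁻¹ ≡ −401 ≡ 748 (mod 1149).

748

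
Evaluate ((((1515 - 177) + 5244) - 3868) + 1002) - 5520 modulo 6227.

1515 - 177 = 1338
1338 + 5244 = 6582 ≡ 355 (mod 6227)
355 - 3868 = -3513 ≡ 2714 (mod 6227)
2714 + 1002 = 3716
3716 - 5520 = -1804 ≡ 4423 (mod 6227)

4423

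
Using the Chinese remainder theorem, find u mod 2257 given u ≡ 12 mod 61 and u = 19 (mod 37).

500

61⁻¹ mod 37: 61×17 ≡ 1 (mod 37), so 61⁻¹ ≡ 17.
u = 12 + 61×((19 − 12)×17 mod 37) = 12 + 61×8 = 500.
Check: 500 mod 61 = 12, 500 mod 37 = 19. ✓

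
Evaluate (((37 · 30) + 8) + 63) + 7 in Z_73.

37 · 30 = 1110 ≡ 15 (mod 73)
15 + 8 = 23
23 + 63 = 86 ≡ 13 (mod 73)
13 + 7 = 20

20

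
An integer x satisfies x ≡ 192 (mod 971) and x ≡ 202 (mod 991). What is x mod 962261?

480837

971⁻¹ mod 991: 971·545 ≡ 1 (mod 991), so 971⁻¹ ≡ 545.
x = 192 + 971·((202 − 192)·545 mod 991) = 192 + 971·495 = 480837.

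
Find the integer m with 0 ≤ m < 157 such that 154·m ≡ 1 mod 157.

52

157 = 1*154 + 3
154 = 51*3 + 1
3 = 3*1 + 0
gcd(154, 157) = 1, so the inverse exists.
Back-substitute for 1:
1 = 1*154 − 51*3
  = −51*157 + 52*154
So 154⁻¹ ≡ 52 (mod 157).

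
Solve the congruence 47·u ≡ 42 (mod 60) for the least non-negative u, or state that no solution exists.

gcd(47, 60) = 1, so a unique solution mod 60 exists.
47⁻¹ ≡ 23 (mod 60).
u ≡ 23·42 ≡ 6 (mod 60).

6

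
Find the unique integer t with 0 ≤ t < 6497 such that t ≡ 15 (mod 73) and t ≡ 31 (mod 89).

6439

73⁻¹ mod 89: 73×50 ≡ 1 (mod 89), so 73⁻¹ ≡ 50.
t = 15 + 73×((31 − 15)×50 mod 89) = 15 + 73×88 = 6439.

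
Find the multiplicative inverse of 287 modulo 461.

204

Apply the Euclidean algorithm and back-substitute:
461 = 1×287 + 174
287 = 1×174 + 113
174 = 1×113 + 61
113 = 1×61 + 52
61 = 1×52 + 9
52 = 5×9 + 7
9 = 1×7 + 2
7 = 3×2 + 1
2 = 2×1 + 0
gcd(287, 461) = 1, so the inverse exists.
Bézout: 1 = −127×461 + 204×287.
So 287⁻¹ ≡ 204 (mod 461).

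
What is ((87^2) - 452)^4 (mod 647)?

0

(87)^2 ≡ 452 (mod 647)
452 - 452 = 0
(0)^4 ≡ 0 (mod 647)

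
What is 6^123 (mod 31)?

123 in binary is 1111011, i.e. 123 = 64 + 32 + 16 + 8 + 2 + 1.
6^1 ≡ 6 (mod 31)
6^2 ≡ 6^2 = 36 ≡ 5 (mod 31)
6^4 ≡ 5^2 = 25 (mod 31)
6^8 ≡ 25^2 = 625 ≡ 5 (mod 31)
6^16 ≡ 5^2 = 25 (mod 31)
6^32 ≡ 25^2 = 625 ≡ 5 (mod 31)
6^64 ≡ 5^2 = 25 (mod 31)
6^123 = 6^64 × 6^32 × 6^16 × 6^8 × 6^2 × 6^1 ≡ 25 × 5 × 25 × 5 × 5 × 6 (mod 31).
Accumulate the product:
25 × 5 = 125 ≡ 1
1 × 25 = 25
25 × 5 = 125 ≡ 1
1 × 5 = 5
5 × 6 = 30

30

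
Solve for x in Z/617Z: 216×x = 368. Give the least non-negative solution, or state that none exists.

gcd(216, 617) = 1, so a unique solution mod 617 exists.
216⁻¹ ≡ 20 (mod 617).
x ≡ 20×368 ≡ 573 (mod 617).

573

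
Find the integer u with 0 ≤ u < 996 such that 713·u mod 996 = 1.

725

Apply the Euclidean algorithm and back-substitute:
996 = 1*713 + 283
713 = 2*283 + 147
283 = 1*147 + 136
147 = 1*136 + 11
136 = 12*11 + 4
11 = 2*4 + 3
4 = 1*3 + 1
3 = 3*1 + 0
gcd(713, 996) = 1, so the inverse exists.
Bézout: 1 = 194*996 − 271*713.
So 713⁻¹ ≡ −271 ≡ 725 (mod 996).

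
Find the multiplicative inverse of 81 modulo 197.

By the extended Euclidean algorithm:
197 = 2*81 + 35
81 = 2*35 + 11
35 = 3*11 + 2
11 = 5*2 + 1
2 = 2*1 + 0
gcd(81, 197) = 1, so the inverse exists.
Back-substitute for 1:
1 = 1*11 − 5*2
  = −5*35 + 16*11
  = 16*81 − 37*35
  = −37*197 + 90*81
So 81⁻¹ ≡ 90 (mod 197).

90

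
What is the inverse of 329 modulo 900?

By the extended Euclidean algorithm:
900 = 2·329 + 242
329 = 1·242 + 87
242 = 2·87 + 68
87 = 1·68 + 19
68 = 3·19 + 11
19 = 1·11 + 8
11 = 1·8 + 3
8 = 2·3 + 2
3 = 1·2 + 1
2 = 2·1 + 0
gcd(329, 900) = 1, so the inverse exists.
Back-substitute for 1:
1 = 1·3 − 1·2
  = −1·8 + 3·3
  = 3·11 − 4·8
  = −4·19 + 7·11
  = 7·68 − 25·19
  = −25·87 + 32·68
  = 32·242 − 89·87
  = −89·329 + 121·242
  = 121·900 − 331·329
So 329⁻¹ ≡ −331 ≡ 569 (mod 900).

569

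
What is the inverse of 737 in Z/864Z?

449

864 = 1·737 + 127
737 = 5·127 + 102
127 = 1·102 + 25
102 = 4·25 + 2
25 = 12·2 + 1
2 = 2·1 + 0
gcd(737, 864) = 1, so the inverse exists.
Bézout: 1 = 354·864 − 415·737.
So 737⁻¹ ≡ −415 ≡ 449 (mod 864).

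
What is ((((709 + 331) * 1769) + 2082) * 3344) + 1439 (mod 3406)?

709 + 331 = 1040
1040 * 1769 = 1839760 ≡ 520 (mod 3406)
520 + 2082 = 2602
2602 * 3344 = 8701088 ≡ 2164 (mod 3406)
2164 + 1439 = 3603 ≡ 197 (mod 3406)

197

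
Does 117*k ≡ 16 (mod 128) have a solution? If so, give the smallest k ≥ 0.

gcd(117, 128) = 1, so a unique solution mod 128 exists.
117⁻¹ ≡ 93 (mod 128).
k ≡ 93*16 ≡ 80 (mod 128).

80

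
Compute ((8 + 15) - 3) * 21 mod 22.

2

8 + 15 = 23 ≡ 1 (mod 22)
1 - 3 = -2 ≡ 20 (mod 22)
20 * 21 = 420 ≡ 2 (mod 22)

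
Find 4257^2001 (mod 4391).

Compute successive squares:
2001 in binary is 11111010001, i.e. 2001 = 1024 + 512 + 256 + 128 + 64 + 16 + 1.
4257^1 ≡ 4257 (mod 4391)
4257^2 ≡ 4257^2 = 18122049 ≡ 392 (mod 4391)
4257^4 ≡ 392^2 = 153664 ≡ 4370 (mod 4391)
4257^8 ≡ 4370^2 = 19096900 ≡ 441 (mod 4391)
4257^16 ≡ 441^2 = 194481 ≡ 1277 (mod 4391)
4257^32 ≡ 1277^2 = 1630729 ≡ 1668 (mod 4391)
4257^64 ≡ 1668^2 = 2782224 ≡ 2721 (mod 4391)
4257^128 ≡ 2721^2 = 7403841 ≡ 615 (mod 4391)
4257^256 ≡ 615^2 = 378225 ≡ 599 (mod 4391)
4257^512 ≡ 599^2 = 358801 ≡ 3130 (mod 4391)
4257^1024 ≡ 3130^2 = 9796900 ≡ 579 (mod 4391)
4257^2001 = 4257^1024 · 4257^512 · 4257^256 · 4257^128 · 4257^64 · 4257^16 · 4257^1 ≡ 579 · 3130 · 599 · 615 · 2721 · 1277 · 4257 (mod 4391).
Accumulate the product:
579 · 3130 = 1812270 ≡ 3178
3178 · 599 = 1903622 ≡ 2319
2319 · 615 = 1426185 ≡ 3501
3501 · 2721 = 9526221 ≡ 2142
2142 · 1277 = 2735334 ≡ 4132
4132 · 4257 = 17589924 ≡ 3969

3969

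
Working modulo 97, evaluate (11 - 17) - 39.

52

11 - 17 = -6 ≡ 91 (mod 97)
91 - 39 = 52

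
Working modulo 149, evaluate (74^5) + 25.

(74)^5 ≡ 135 (mod 149)
135 + 25 = 160 ≡ 11 (mod 149)

11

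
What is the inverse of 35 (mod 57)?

44

57 = 1*35 + 22
35 = 1*22 + 13
22 = 1*13 + 9
13 = 1*9 + 4
9 = 2*4 + 1
4 = 4*1 + 0
gcd(35, 57) = 1, so the inverse exists.
Back-substitute for 1:
1 = 1*9 − 2*4
  = −2*13 + 3*9
  = 3*22 − 5*13
  = −5*35 + 8*22
  = 8*57 − 13*35
So 35⁻¹ ≡ −13 ≡ 44 (mod 57).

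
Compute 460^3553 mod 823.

375

Using repeated squaring:
3553 in binary is 110111100001, i.e. 3553 = 2048 + 1024 + 256 + 128 + 64 + 32 + 1.
460^1 ≡ 460 (mod 823)
460^2 ≡ 460^2 = 211600 ≡ 89 (mod 823)
460^4 ≡ 89^2 = 7921 ≡ 514 (mod 823)
460^8 ≡ 514^2 = 264196 ≡ 13 (mod 823)
460^16 ≡ 13^2 = 169 (mod 823)
460^32 ≡ 169^2 = 28561 ≡ 579 (mod 823)
460^64 ≡ 579^2 = 335241 ≡ 280 (mod 823)
460^128 ≡ 280^2 = 78400 ≡ 215 (mod 823)
460^256 ≡ 215^2 = 46225 ≡ 137 (mod 823)
460^512 ≡ 137^2 = 18769 ≡ 663 (mod 823)
460^1024 ≡ 663^2 = 439569 ≡ 87 (mod 823)
460^2048 ≡ 87^2 = 7569 ≡ 162 (mod 823)
460^3553 = 460^2048 × 460^1024 × 460^256 × 460^128 × 460^64 × 460^32 × 460^1 ≡ 162 × 87 × 137 × 215 × 280 × 579 × 460 (mod 823).
Accumulate the product:
162 × 87 = 14094 ≡ 103
103 × 137 = 14111 ≡ 120
120 × 215 = 25800 ≡ 287
287 × 280 = 80360 ≡ 529
529 × 579 = 306291 ≡ 135
135 × 460 = 62100 ≡ 375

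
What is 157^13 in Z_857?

By square-and-multiply:
13 in binary is 1101, i.e. 13 = 8 + 4 + 1.
157^1 ≡ 157 (mod 857)
157^2 ≡ 157^2 = 24649 ≡ 653 (mod 857)
157^4 ≡ 653^2 = 426409 ≡ 480 (mod 857)
157^8 ≡ 480^2 = 230400 ≡ 724 (mod 857)
157^13 = 157^8 * 157^4 * 157^1 ≡ 724 * 480 * 157 (mod 857).
Accumulate the product:
724 * 480 = 347520 ≡ 435
435 * 157 = 68295 ≡ 592

592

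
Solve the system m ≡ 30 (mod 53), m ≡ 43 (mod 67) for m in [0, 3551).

1249

53⁻¹ mod 67: 53×43 ≡ 1 (mod 67), so 53⁻¹ ≡ 43.
m = 30 + 53×((43 − 30)×43 mod 67) = 30 + 53×23 = 1249.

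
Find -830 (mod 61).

24

-830 = -14·61 + 24, so -830 ≡ 24 (mod 61).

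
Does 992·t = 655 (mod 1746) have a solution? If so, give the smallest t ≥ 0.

gcd(992, 1746) = 2, and 2 does not divide 655.
So the congruence has no solution.

no solution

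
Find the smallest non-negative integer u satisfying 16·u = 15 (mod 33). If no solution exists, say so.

3

gcd(16, 33) = 1, so a unique solution mod 33 exists.
16⁻¹ ≡ 31 (mod 33).
u ≡ 31·15 ≡ 3 (mod 33).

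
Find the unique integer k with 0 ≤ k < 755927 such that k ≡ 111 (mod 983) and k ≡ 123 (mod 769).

983⁻¹ mod 769: 983×442 ≡ 1 (mod 769), so 983⁻¹ ≡ 442.
k = 111 + 983×((123 − 111)×442 mod 769) = 111 + 983×690 = 678381.

678381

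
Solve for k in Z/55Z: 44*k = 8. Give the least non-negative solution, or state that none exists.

no solution

gcd(44, 55) = 11, and 11 does not divide 8.
So the congruence has no solution.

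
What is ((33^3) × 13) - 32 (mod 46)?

(33)^3 ≡ 11 (mod 46)
11 × 13 = 143 ≡ 5 (mod 46)
5 - 32 = -27 ≡ 19 (mod 46)

19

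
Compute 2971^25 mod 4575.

By square-and-multiply:
25 in binary is 11001, i.e. 25 = 16 + 8 + 1.
2971^1 ≡ 2971 (mod 4575)
2971^2 ≡ 2971^2 = 8826841 ≡ 1666 (mod 4575)
2971^4 ≡ 1666^2 = 2775556 ≡ 3106 (mod 4575)
2971^8 ≡ 3106^2 = 9647236 ≡ 3136 (mod 4575)
2971^16 ≡ 3136^2 = 9834496 ≡ 2821 (mod 4575)
2971^25 = 2971^16 · 2971^8 · 2971^1 ≡ 2821 · 3136 · 2971 (mod 4575).
Accumulate the product:
2821 · 3136 = 8846656 ≡ 3181
3181 · 2971 = 9450751 ≡ 3376

3376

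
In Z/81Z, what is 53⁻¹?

Run the extended Euclidean algorithm:
81 = 1*53 + 28
53 = 1*28 + 25
28 = 1*25 + 3
25 = 8*3 + 1
3 = 3*1 + 0
gcd(53, 81) = 1, so the inverse exists.
Back-substitute for 1:
1 = 1*25 − 8*3
  = −8*28 + 9*25
  = 9*53 − 17*28
  = −17*81 + 26*53
So 53⁻¹ ≡ 26 (mod 81).

26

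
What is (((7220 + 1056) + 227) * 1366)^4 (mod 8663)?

7220 + 1056 = 8276
8276 + 227 = 8503
8503 * 1366 = 11615098 ≡ 6678 (mod 8663)
(6678)^4 ≡ 3143 (mod 8663)

3143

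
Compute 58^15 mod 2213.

478

Compute successive squares:
15 in binary is 1111, i.e. 15 = 8 + 4 + 2 + 1.
58^1 ≡ 58 (mod 2213)
58^2 ≡ 58^2 = 3364 ≡ 1151 (mod 2213)
58^4 ≡ 1151^2 = 1324801 ≡ 1427 (mod 2213)
58^8 ≡ 1427^2 = 2036329 ≡ 369 (mod 2213)
58^15 = 58^8 · 58^4 · 58^2 · 58^1 ≡ 369 · 1427 · 1151 · 58 (mod 2213).
Accumulate the product:
369 · 1427 = 526563 ≡ 2082
2082 · 1151 = 2396382 ≡ 1916
1916 · 58 = 111128 ≡ 478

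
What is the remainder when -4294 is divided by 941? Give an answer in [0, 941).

411

-4294 = -5·941 + 411, so -4294 ≡ 411 (mod 941).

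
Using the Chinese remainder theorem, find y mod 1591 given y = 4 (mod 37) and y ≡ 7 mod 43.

781

37⁻¹ mod 43: 37*7 ≡ 1 (mod 43), so 37⁻¹ ≡ 7.
y = 4 + 37*((7 − 4)*7 mod 43) = 4 + 37*21 = 781.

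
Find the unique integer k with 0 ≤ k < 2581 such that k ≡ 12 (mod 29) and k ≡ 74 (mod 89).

29⁻¹ mod 89: 29·43 ≡ 1 (mod 89), so 29⁻¹ ≡ 43.
k = 12 + 29·((74 − 12)·43 mod 89) = 12 + 29·85 = 2477.

2477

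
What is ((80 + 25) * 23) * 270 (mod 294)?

252

80 + 25 = 105
105 * 23 = 2415 ≡ 63 (mod 294)
63 * 270 = 17010 ≡ 252 (mod 294)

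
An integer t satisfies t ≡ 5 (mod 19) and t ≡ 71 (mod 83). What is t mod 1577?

19⁻¹ mod 83: 19*35 ≡ 1 (mod 83), so 19⁻¹ ≡ 35.
t = 5 + 19*((71 − 5)*35 mod 83) = 5 + 19*69 = 1316.

1316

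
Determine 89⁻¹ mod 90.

89

90 = 1·89 + 1
89 = 89·1 + 0
gcd(89, 90) = 1, so the inverse exists.
Back-substitute for 1:
1 = 1·90 − 1·89
So 89⁻¹ ≡ −1 ≡ 89 (mod 90).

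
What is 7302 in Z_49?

1

7302 = 149×49 + 1, so 7302 ≡ 1 (mod 49).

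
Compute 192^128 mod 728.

464

Compute successive squares:
192^1 ≡ 192 (mod 728)
192^2 ≡ 192^2 = 36864 ≡ 464 (mod 728)
192^4 ≡ 464^2 = 215296 ≡ 536 (mod 728)
192^8 ≡ 536^2 = 287296 ≡ 464 (mod 728)
192^16 ≡ 464^2 = 215296 ≡ 536 (mod 728)
192^32 ≡ 536^2 = 287296 ≡ 464 (mod 728)
192^64 ≡ 464^2 = 215296 ≡ 536 (mod 728)
192^128 ≡ 536^2 = 287296 ≡ 464 (mod 728)
So 192^128 ≡ 464 (mod 728).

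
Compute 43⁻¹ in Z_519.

Run the extended Euclidean algorithm:
519 = 12·43 + 3
43 = 14·3 + 1
3 = 3·1 + 0
gcd(43, 519) = 1, so the inverse exists.
Bézout: 1 = −14·519 + 169·43.
So 43⁻¹ ≡ 169 (mod 519).

169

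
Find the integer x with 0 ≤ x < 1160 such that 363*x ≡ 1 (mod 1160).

1160 = 3×363 + 71
363 = 5×71 + 8
71 = 8×8 + 7
8 = 1×7 + 1
7 = 7×1 + 0
gcd(363, 1160) = 1, so the inverse exists.
Back-substitute for 1:
1 = 1×8 − 1×7
  = −1×71 + 9×8
  = 9×363 − 46×71
  = −46×1160 + 147×363
So 363⁻¹ ≡ 147 (mod 1160).

147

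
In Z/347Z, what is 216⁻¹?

347 = 1·216 + 131
216 = 1·131 + 85
131 = 1·85 + 46
85 = 1·46 + 39
46 = 1·39 + 7
39 = 5·7 + 4
7 = 1·4 + 3
4 = 1·3 + 1
3 = 3·1 + 0
gcd(216, 347) = 1, so the inverse exists.
Bézout: 1 = −61·347 + 98·216.
So 216⁻¹ ≡ 98 (mod 347).

98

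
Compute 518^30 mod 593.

33

By square-and-multiply:
518^1 ≡ 518 (mod 593)
518^2 ≡ 518^2 = 268324 ≡ 288 (mod 593)
518^4 ≡ 288^2 = 82944 ≡ 517 (mod 593)
518^8 ≡ 517^2 = 267289 ≡ 439 (mod 593)
518^16 ≡ 439^2 = 192721 ≡ 589 (mod 593)
518^30 = 518^16 · 518^8 · 518^4 · 518^2 ≡ 589 · 439 · 517 · 288 (mod 593).
Accumulate the product:
589 · 439 = 258571 ≡ 23
23 · 517 = 11891 ≡ 31
31 · 288 = 8928 ≡ 33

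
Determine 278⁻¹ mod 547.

547 = 1×278 + 269
278 = 1×269 + 9
269 = 29×9 + 8
9 = 1×8 + 1
8 = 8×1 + 0
gcd(278, 547) = 1, so the inverse exists.
Bézout: 1 = −31×547 + 61×278.
So 278⁻¹ ≡ 61 (mod 547).

61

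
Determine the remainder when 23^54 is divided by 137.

30

By square-and-multiply:
54 in binary is 110110, i.e. 54 = 32 + 16 + 4 + 2.
23^1 ≡ 23 (mod 137)
23^2 ≡ 23^2 = 529 ≡ 118 (mod 137)
23^4 ≡ 118^2 = 13924 ≡ 87 (mod 137)
23^8 ≡ 87^2 = 7569 ≡ 34 (mod 137)
23^16 ≡ 34^2 = 1156 ≡ 60 (mod 137)
23^32 ≡ 60^2 = 3600 ≡ 38 (mod 137)
23^54 = 23^32 * 23^16 * 23^4 * 23^2 ≡ 38 * 60 * 87 * 118 (mod 137).
Accumulate the product:
38 * 60 = 2280 ≡ 88
88 * 87 = 7656 ≡ 121
121 * 118 = 14278 ≡ 30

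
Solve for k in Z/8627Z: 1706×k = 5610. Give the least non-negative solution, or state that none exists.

gcd(1706, 8627) = 1, so a unique solution mod 8627 exists.
1706⁻¹ ≡ 7115 (mod 8627).
k ≡ 7115×5610 ≡ 6648 (mod 8627).

6648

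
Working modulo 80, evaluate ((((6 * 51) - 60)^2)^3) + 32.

48

6 * 51 = 306 ≡ 66 (mod 80)
66 - 60 = 6
(6)^2 ≡ 36 (mod 80)
(36)^3 ≡ 16 (mod 80)
16 + 32 = 48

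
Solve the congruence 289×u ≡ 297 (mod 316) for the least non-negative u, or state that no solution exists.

gcd(289, 316) = 1, so a unique solution mod 316 exists.
289⁻¹ ≡ 117 (mod 316).
u ≡ 117×297 ≡ 305 (mod 316).

305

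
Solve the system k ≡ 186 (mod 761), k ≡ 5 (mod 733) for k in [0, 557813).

761⁻¹ mod 733: 761×288 ≡ 1 (mod 733), so 761⁻¹ ≡ 288.
k = 186 + 761×((5 − 186)×288 mod 733) = 186 + 761×648 = 493314.

493314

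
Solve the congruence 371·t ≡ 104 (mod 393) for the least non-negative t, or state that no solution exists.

gcd(371, 393) = 1, so a unique solution mod 393 exists.
371⁻¹ ≡ 125 (mod 393).
t ≡ 125·104 ≡ 31 (mod 393).

31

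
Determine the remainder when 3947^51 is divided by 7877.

7185

Using repeated squaring:
3947^1 ≡ 3947 (mod 7877)
3947^2 ≡ 3947^2 = 15578809 ≡ 5980 (mod 7877)
3947^4 ≡ 5980^2 = 35760400 ≡ 6697 (mod 7877)
3947^8 ≡ 6697^2 = 44849809 ≡ 6048 (mod 7877)
3947^16 ≡ 6048^2 = 36578304 ≡ 5393 (mod 7877)
3947^32 ≡ 5393^2 = 29084449 ≡ 2565 (mod 7877)
3947^51 = 3947^32 · 3947^16 · 3947^2 · 3947^1 ≡ 2565 · 5393 · 5980 · 3947 (mod 7877).
Accumulate the product:
2565 · 5393 = 13833045 ≡ 1033
1033 · 5980 = 6177340 ≡ 1772
1772 · 3947 = 6994084 ≡ 7185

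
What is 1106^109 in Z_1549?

By square-and-multiply:
109 in binary is 1101101, i.e. 109 = 64 + 32 + 8 + 4 + 1.
1106^1 ≡ 1106 (mod 1549)
1106^2 ≡ 1106^2 = 1223236 ≡ 1075 (mod 1549)
1106^4 ≡ 1075^2 = 1155625 ≡ 71 (mod 1549)
1106^8 ≡ 71^2 = 5041 ≡ 394 (mod 1549)
1106^16 ≡ 394^2 = 155236 ≡ 336 (mod 1549)
1106^32 ≡ 336^2 = 112896 ≡ 1368 (mod 1549)
1106^64 ≡ 1368^2 = 1871424 ≡ 232 (mod 1549)
1106^109 = 1106^64 * 1106^32 * 1106^8 * 1106^4 * 1106^1 ≡ 232 * 1368 * 394 * 71 * 1106 (mod 1549).
Accumulate the product:
232 * 1368 = 317376 ≡ 1380
1380 * 394 = 543720 ≡ 21
21 * 71 = 1491
1491 * 1106 = 1649046 ≡ 910

910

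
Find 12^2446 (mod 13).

2446 in binary is 100110001110, i.e. 2446 = 2048 + 256 + 128 + 8 + 4 + 2.
12^1 ≡ 12 (mod 13)
12^2 ≡ 12^2 = 144 ≡ 1 (mod 13)
12^4 ≡ 1^2 = 1 (mod 13)
12^8 ≡ 1^2 = 1 (mod 13)
12^16 ≡ 1^2 = 1 (mod 13)
12^32 ≡ 1^2 = 1 (mod 13)
12^64 ≡ 1^2 = 1 (mod 13)
12^128 ≡ 1^2 = 1 (mod 13)
12^256 ≡ 1^2 = 1 (mod 13)
12^512 ≡ 1^2 = 1 (mod 13)
12^1024 ≡ 1^2 = 1 (mod 13)
12^2048 ≡ 1^2 = 1 (mod 13)
12^2446 = 12^2048 * 12^256 * 12^128 * 12^8 * 12^4 * 12^2 ≡ 1 * 1 * 1 * 1 * 1 * 1 (mod 13).
Accumulate the product:
1 * 1 = 1
1 * 1 = 1
1 * 1 = 1
1 * 1 = 1
1 * 1 = 1

1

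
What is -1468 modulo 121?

-1468 = -13*121 + 105, so -1468 ≡ 105 (mod 121).

105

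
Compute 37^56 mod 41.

Compute successive squares:
56 in binary is 111000, i.e. 56 = 32 + 16 + 8.
37^1 ≡ 37 (mod 41)
37^2 ≡ 37^2 = 1369 ≡ 16 (mod 41)
37^4 ≡ 16^2 = 256 ≡ 10 (mod 41)
37^8 ≡ 10^2 = 100 ≡ 18 (mod 41)
37^16 ≡ 18^2 = 324 ≡ 37 (mod 41)
37^32 ≡ 37^2 = 1369 ≡ 16 (mod 41)
37^56 = 37^32 · 37^16 · 37^8 ≡ 16 · 37 · 18 (mod 41).
Accumulate the product:
16 · 37 = 592 ≡ 18
18 · 18 = 324 ≡ 37

37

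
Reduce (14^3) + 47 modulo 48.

(14)^3 ≡ 8 (mod 48)
8 + 47 = 55 ≡ 7 (mod 48)

7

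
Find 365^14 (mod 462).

14 in binary is 1110, i.e. 14 = 8 + 4 + 2.
365^1 ≡ 365 (mod 462)
365^2 ≡ 365^2 = 133225 ≡ 169 (mod 462)
365^4 ≡ 169^2 = 28561 ≡ 379 (mod 462)
365^8 ≡ 379^2 = 143641 ≡ 421 (mod 462)
365^14 = 365^8 × 365^4 × 365^2 ≡ 421 × 379 × 169 (mod 462).
Accumulate the product:
421 × 379 = 159559 ≡ 169
169 × 169 = 28561 ≡ 379

379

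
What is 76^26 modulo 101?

25

Using repeated squaring:
26 in binary is 11010, i.e. 26 = 16 + 8 + 2.
76^1 ≡ 76 (mod 101)
76^2 ≡ 76^2 = 5776 ≡ 19 (mod 101)
76^4 ≡ 19^2 = 361 ≡ 58 (mod 101)
76^8 ≡ 58^2 = 3364 ≡ 31 (mod 101)
76^16 ≡ 31^2 = 961 ≡ 52 (mod 101)
76^26 = 76^16 · 76^8 · 76^2 ≡ 52 · 31 · 19 (mod 101).
Accumulate the product:
52 · 31 = 1612 ≡ 97
97 · 19 = 1843 ≡ 25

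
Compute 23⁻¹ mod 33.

33 = 1·23 + 10
23 = 2·10 + 3
10 = 3·3 + 1
3 = 3·1 + 0
gcd(23, 33) = 1, so the inverse exists.
Back-substitute for 1:
1 = 1·10 − 3·3
  = −3·23 + 7·10
  = 7·33 − 10·23
So 23⁻¹ ≡ −10 ≡ 23 (mod 33).

23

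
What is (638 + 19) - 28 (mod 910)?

638 + 19 = 657
657 - 28 = 629

629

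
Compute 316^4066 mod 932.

Using repeated squaring:
4066 in binary is 111111100010, i.e. 4066 = 2048 + 1024 + 512 + 256 + 128 + 64 + 32 + 2.
316^1 ≡ 316 (mod 932)
316^2 ≡ 316^2 = 99856 ≡ 132 (mod 932)
316^4 ≡ 132^2 = 17424 ≡ 648 (mod 932)
316^8 ≡ 648^2 = 419904 ≡ 504 (mod 932)
316^16 ≡ 504^2 = 254016 ≡ 512 (mod 932)
316^32 ≡ 512^2 = 262144 ≡ 252 (mod 932)
316^64 ≡ 252^2 = 63504 ≡ 128 (mod 932)
316^128 ≡ 128^2 = 16384 ≡ 540 (mod 932)
316^256 ≡ 540^2 = 291600 ≡ 816 (mod 932)
316^512 ≡ 816^2 = 665856 ≡ 408 (mod 932)
316^1024 ≡ 408^2 = 166464 ≡ 568 (mod 932)
316^2048 ≡ 568^2 = 322624 ≡ 152 (mod 932)
316^4066 = 316^2048 * 316^1024 * 316^512 * 316^256 * 316^128 * 316^64 * 316^32 * 316^2 ≡ 152 * 568 * 408 * 816 * 540 * 128 * 252 * 132 (mod 932).
Accumulate the product:
152 * 568 = 86336 ≡ 592
592 * 408 = 241536 ≡ 148
148 * 816 = 120768 ≡ 540
540 * 540 = 291600 ≡ 816
816 * 128 = 104448 ≡ 64
64 * 252 = 16128 ≡ 284
284 * 132 = 37488 ≡ 208

208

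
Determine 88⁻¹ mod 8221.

By the extended Euclidean algorithm:
8221 = 93*88 + 37
88 = 2*37 + 14
37 = 2*14 + 9
14 = 1*9 + 5
9 = 1*5 + 4
5 = 1*4 + 1
4 = 4*1 + 0
gcd(88, 8221) = 1, so the inverse exists.
Back-substitute for 1:
1 = 1*5 − 1*4
  = −1*9 + 2*5
  = 2*14 − 3*9
  = −3*37 + 8*14
  = 8*88 − 19*37
  = −19*8221 + 1775*88
So 88⁻¹ ≡ 1775 (mod 8221).

1775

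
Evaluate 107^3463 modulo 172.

47

107^1 ≡ 107 (mod 172)
107^2 ≡ 107^2 = 11449 ≡ 97 (mod 172)
107^4 ≡ 97^2 = 9409 ≡ 121 (mod 172)
107^8 ≡ 121^2 = 14641 ≡ 21 (mod 172)
107^16 ≡ 21^2 = 441 ≡ 97 (mod 172)
107^32 ≡ 97^2 = 9409 ≡ 121 (mod 172)
107^64 ≡ 121^2 = 14641 ≡ 21 (mod 172)
107^128 ≡ 21^2 = 441 ≡ 97 (mod 172)
107^256 ≡ 97^2 = 9409 ≡ 121 (mod 172)
107^512 ≡ 121^2 = 14641 ≡ 21 (mod 172)
107^1024 ≡ 21^2 = 441 ≡ 97 (mod 172)
107^2048 ≡ 97^2 = 9409 ≡ 121 (mod 172)
107^3463 = 107^2048 × 107^1024 × 107^256 × 107^128 × 107^4 × 107^2 × 107^1 ≡ 121 × 97 × 121 × 97 × 121 × 97 × 107 (mod 172).
Accumulate the product:
121 × 97 = 11737 ≡ 41
41 × 121 = 4961 ≡ 145
145 × 97 = 14065 ≡ 133
133 × 121 = 16093 ≡ 97
97 × 97 = 9409 ≡ 121
121 × 107 = 12947 ≡ 47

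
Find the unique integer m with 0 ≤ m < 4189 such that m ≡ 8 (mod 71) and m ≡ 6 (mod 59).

3487

71⁻¹ mod 59: 71×5 ≡ 1 (mod 59), so 71⁻¹ ≡ 5.
m = 8 + 71×((6 − 8)×5 mod 59) = 8 + 71×49 = 3487.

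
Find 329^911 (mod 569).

258

329^1 ≡ 329 (mod 569)
329^2 ≡ 329^2 = 108241 ≡ 131 (mod 569)
329^4 ≡ 131^2 = 17161 ≡ 91 (mod 569)
329^8 ≡ 91^2 = 8281 ≡ 315 (mod 569)
329^16 ≡ 315^2 = 99225 ≡ 219 (mod 569)
329^32 ≡ 219^2 = 47961 ≡ 165 (mod 569)
329^64 ≡ 165^2 = 27225 ≡ 482 (mod 569)
329^128 ≡ 482^2 = 232324 ≡ 172 (mod 569)
329^256 ≡ 172^2 = 29584 ≡ 565 (mod 569)
329^512 ≡ 565^2 = 319225 ≡ 16 (mod 569)
329^911 = 329^512 * 329^256 * 329^128 * 329^8 * 329^4 * 329^2 * 329^1 ≡ 16 * 565 * 172 * 315 * 91 * 131 * 329 (mod 569).
Accumulate the product:
16 * 565 = 9040 ≡ 505
505 * 172 = 86860 ≡ 372
372 * 315 = 117180 ≡ 535
535 * 91 = 48685 ≡ 320
320 * 131 = 41920 ≡ 383
383 * 329 = 126007 ≡ 258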